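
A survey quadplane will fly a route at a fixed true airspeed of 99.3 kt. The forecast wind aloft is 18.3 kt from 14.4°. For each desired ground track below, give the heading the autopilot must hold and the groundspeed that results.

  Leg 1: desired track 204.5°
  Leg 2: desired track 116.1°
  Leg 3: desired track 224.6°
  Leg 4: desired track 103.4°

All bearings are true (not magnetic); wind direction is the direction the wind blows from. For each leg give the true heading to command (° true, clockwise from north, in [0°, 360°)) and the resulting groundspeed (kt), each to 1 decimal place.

Leg 1: heading=206.4°, groundspeed=117.3 kt
Leg 2: heading=105.7°, groundspeed=101.4 kt
Leg 3: heading=229.9°, groundspeed=114.7 kt
Leg 4: heading=92.8°, groundspeed=97.3 kt

Leg 1: desired track 204.5°; wind correction +1.9° → command heading 206.4°, groundspeed 117.3 kt
Leg 2: desired track 116.1°; wind correction -10.4° → command heading 105.7°, groundspeed 101.4 kt
Leg 3: desired track 224.6°; wind correction +5.3° → command heading 229.9°, groundspeed 114.7 kt
Leg 4: desired track 103.4°; wind correction -10.6° → command heading 92.8°, groundspeed 97.3 kt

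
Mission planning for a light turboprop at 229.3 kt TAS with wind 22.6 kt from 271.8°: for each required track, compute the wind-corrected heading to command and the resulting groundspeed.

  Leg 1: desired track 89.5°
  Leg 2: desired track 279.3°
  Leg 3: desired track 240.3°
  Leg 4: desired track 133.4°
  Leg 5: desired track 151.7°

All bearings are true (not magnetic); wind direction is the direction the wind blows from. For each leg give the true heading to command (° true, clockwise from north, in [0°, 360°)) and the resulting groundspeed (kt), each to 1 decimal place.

Leg 1: heading=89.3°, groundspeed=251.9 kt
Leg 2: heading=278.6°, groundspeed=206.9 kt
Leg 3: heading=243.3°, groundspeed=209.7 kt
Leg 4: heading=137.2°, groundspeed=245.7 kt
Leg 5: heading=156.6°, groundspeed=239.8 kt

Leg 1: desired track 89.5°; wind correction -0.2° → command heading 89.3°, groundspeed 251.9 kt
Leg 2: desired track 279.3°; wind correction -0.7° → command heading 278.6°, groundspeed 206.9 kt
Leg 3: desired track 240.3°; wind correction +3.0° → command heading 243.3°, groundspeed 209.7 kt
Leg 4: desired track 133.4°; wind correction +3.8° → command heading 137.2°, groundspeed 245.7 kt
Leg 5: desired track 151.7°; wind correction +4.9° → command heading 156.6°, groundspeed 239.8 kt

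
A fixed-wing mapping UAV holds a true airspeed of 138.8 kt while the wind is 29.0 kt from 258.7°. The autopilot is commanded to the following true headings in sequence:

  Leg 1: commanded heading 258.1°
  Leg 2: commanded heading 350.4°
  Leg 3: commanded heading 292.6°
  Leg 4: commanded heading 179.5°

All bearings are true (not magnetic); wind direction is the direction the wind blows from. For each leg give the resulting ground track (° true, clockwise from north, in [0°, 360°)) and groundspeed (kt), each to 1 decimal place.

Leg 1: track=257.9°, groundspeed=109.8 kt
Leg 2: track=2.1°, groundspeed=142.6 kt
Leg 3: track=300.6°, groundspeed=115.9 kt
Leg 4: track=167.4°, groundspeed=136.4 kt

Leg 1: heading 258.1°; drift -0.2° → track 257.9°, groundspeed 109.8 kt
Leg 2: heading 350.4°; drift +11.7° → track 2.1°, groundspeed 142.6 kt
Leg 3: heading 292.6°; drift +8.0° → track 300.6°, groundspeed 115.9 kt
Leg 4: heading 179.5°; drift -12.1° → track 167.4°, groundspeed 136.4 kt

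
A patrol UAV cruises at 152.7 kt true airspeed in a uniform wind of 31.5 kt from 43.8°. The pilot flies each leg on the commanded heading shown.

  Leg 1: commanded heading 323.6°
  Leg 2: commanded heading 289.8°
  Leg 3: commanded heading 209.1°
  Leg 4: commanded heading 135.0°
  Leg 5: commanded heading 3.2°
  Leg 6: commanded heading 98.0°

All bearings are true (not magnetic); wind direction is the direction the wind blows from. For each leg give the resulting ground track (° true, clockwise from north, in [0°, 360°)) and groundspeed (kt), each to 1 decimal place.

Leg 1: heading 323.6°; drift -11.9° → track 311.7°, groundspeed 150.6 kt
Leg 2: heading 289.8°; drift -9.9° → track 279.9°, groundspeed 168.0 kt
Leg 3: heading 209.1°; drift +2.5° → track 211.6°, groundspeed 183.3 kt
Leg 4: heading 135.0°; drift +11.6° → track 146.6°, groundspeed 156.6 kt
Leg 5: heading 3.2°; drift -9.0° → track 354.2°, groundspeed 130.4 kt
Leg 6: heading 98.0°; drift +10.8° → track 108.8°, groundspeed 136.7 kt

Leg 1: track=311.7°, groundspeed=150.6 kt
Leg 2: track=279.9°, groundspeed=168.0 kt
Leg 3: track=211.6°, groundspeed=183.3 kt
Leg 4: track=146.6°, groundspeed=156.6 kt
Leg 5: track=354.2°, groundspeed=130.4 kt
Leg 6: track=108.8°, groundspeed=136.7 kt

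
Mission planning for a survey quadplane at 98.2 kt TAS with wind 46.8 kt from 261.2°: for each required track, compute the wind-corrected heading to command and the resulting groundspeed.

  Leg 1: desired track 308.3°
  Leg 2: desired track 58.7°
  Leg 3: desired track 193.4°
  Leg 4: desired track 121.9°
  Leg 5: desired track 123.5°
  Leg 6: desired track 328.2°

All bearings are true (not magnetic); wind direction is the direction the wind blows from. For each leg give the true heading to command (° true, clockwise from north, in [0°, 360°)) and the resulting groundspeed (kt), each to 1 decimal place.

Leg 1: heading=287.9°, groundspeed=60.2 kt
Leg 2: heading=48.2°, groundspeed=139.8 kt
Leg 3: heading=219.6°, groundspeed=70.4 kt
Leg 4: heading=140.0°, groundspeed=128.8 kt
Leg 5: heading=142.2°, groundspeed=127.6 kt
Leg 6: heading=302.2°, groundspeed=70.0 kt

Leg 1: desired track 308.3°; wind correction -20.4° → command heading 287.9°, groundspeed 60.2 kt
Leg 2: desired track 58.7°; wind correction -10.5° → command heading 48.2°, groundspeed 139.8 kt
Leg 3: desired track 193.4°; wind correction +26.2° → command heading 219.6°, groundspeed 70.4 kt
Leg 4: desired track 121.9°; wind correction +18.1° → command heading 140.0°, groundspeed 128.8 kt
Leg 5: desired track 123.5°; wind correction +18.7° → command heading 142.2°, groundspeed 127.6 kt
Leg 6: desired track 328.2°; wind correction -26.0° → command heading 302.2°, groundspeed 70.0 kt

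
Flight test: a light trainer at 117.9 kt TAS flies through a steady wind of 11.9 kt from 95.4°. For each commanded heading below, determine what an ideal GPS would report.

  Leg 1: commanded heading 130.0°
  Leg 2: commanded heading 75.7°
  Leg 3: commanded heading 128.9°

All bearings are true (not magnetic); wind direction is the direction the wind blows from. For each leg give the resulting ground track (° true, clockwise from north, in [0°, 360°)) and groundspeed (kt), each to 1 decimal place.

Leg 1: heading 130.0°; drift +3.6° → track 133.6°, groundspeed 108.3 kt
Leg 2: heading 75.7°; drift -2.2° → track 73.5°, groundspeed 106.8 kt
Leg 3: heading 128.9°; drift +3.5° → track 132.4°, groundspeed 108.2 kt

Leg 1: track=133.6°, groundspeed=108.3 kt
Leg 2: track=73.5°, groundspeed=106.8 kt
Leg 3: track=132.4°, groundspeed=108.2 kt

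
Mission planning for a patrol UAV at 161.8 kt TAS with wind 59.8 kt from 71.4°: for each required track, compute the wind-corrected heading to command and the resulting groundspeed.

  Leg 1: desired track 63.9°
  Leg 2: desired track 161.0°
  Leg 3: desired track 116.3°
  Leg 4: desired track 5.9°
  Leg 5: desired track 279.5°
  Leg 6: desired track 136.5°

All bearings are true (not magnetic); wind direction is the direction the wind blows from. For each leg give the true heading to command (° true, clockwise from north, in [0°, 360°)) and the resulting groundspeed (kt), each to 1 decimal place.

Leg 1: desired track 63.9°; wind correction +2.8° → command heading 66.7°, groundspeed 102.3 kt
Leg 2: desired track 161.0°; wind correction -21.7° → command heading 139.3°, groundspeed 149.9 kt
Leg 3: desired track 116.3°; wind correction -15.1° → command heading 101.2°, groundspeed 113.8 kt
Leg 4: desired track 5.9°; wind correction +19.7° → command heading 25.6°, groundspeed 127.6 kt
Leg 5: desired track 279.5°; wind correction +10.0° → command heading 289.5°, groundspeed 212.1 kt
Leg 6: desired track 136.5°; wind correction -19.6° → command heading 116.9°, groundspeed 127.3 kt

Leg 1: heading=66.7°, groundspeed=102.3 kt
Leg 2: heading=139.3°, groundspeed=149.9 kt
Leg 3: heading=101.2°, groundspeed=113.8 kt
Leg 4: heading=25.6°, groundspeed=127.6 kt
Leg 5: heading=289.5°, groundspeed=212.1 kt
Leg 6: heading=116.9°, groundspeed=127.3 kt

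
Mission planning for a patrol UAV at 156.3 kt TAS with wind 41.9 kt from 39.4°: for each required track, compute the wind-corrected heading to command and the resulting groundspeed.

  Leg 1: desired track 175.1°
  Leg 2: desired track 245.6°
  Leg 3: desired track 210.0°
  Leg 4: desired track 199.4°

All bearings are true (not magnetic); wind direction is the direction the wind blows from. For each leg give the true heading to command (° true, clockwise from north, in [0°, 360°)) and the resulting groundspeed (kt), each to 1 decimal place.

Leg 1: desired track 175.1°; wind correction -10.8° → command heading 164.3°, groundspeed 183.5 kt
Leg 2: desired track 245.6°; wind correction +6.8° → command heading 252.4°, groundspeed 192.8 kt
Leg 3: desired track 210.0°; wind correction -2.5° → command heading 207.5°, groundspeed 197.5 kt
Leg 4: desired track 199.4°; wind correction -5.3° → command heading 194.1°, groundspeed 195.0 kt

Leg 1: heading=164.3°, groundspeed=183.5 kt
Leg 2: heading=252.4°, groundspeed=192.8 kt
Leg 3: heading=207.5°, groundspeed=197.5 kt
Leg 4: heading=194.1°, groundspeed=195.0 kt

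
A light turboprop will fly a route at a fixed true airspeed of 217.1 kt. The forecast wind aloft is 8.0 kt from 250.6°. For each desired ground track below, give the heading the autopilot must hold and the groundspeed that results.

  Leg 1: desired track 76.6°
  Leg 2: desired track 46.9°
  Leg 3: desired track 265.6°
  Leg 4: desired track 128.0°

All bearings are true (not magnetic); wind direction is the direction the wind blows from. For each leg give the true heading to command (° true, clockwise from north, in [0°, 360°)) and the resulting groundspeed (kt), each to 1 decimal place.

Leg 1: heading=76.8°, groundspeed=225.1 kt
Leg 2: heading=46.1°, groundspeed=224.4 kt
Leg 3: heading=265.1°, groundspeed=209.4 kt
Leg 4: heading=129.8°, groundspeed=221.3 kt

Leg 1: desired track 76.6°; wind correction +0.2° → command heading 76.8°, groundspeed 225.1 kt
Leg 2: desired track 46.9°; wind correction -0.8° → command heading 46.1°, groundspeed 224.4 kt
Leg 3: desired track 265.6°; wind correction -0.5° → command heading 265.1°, groundspeed 209.4 kt
Leg 4: desired track 128.0°; wind correction +1.8° → command heading 129.8°, groundspeed 221.3 kt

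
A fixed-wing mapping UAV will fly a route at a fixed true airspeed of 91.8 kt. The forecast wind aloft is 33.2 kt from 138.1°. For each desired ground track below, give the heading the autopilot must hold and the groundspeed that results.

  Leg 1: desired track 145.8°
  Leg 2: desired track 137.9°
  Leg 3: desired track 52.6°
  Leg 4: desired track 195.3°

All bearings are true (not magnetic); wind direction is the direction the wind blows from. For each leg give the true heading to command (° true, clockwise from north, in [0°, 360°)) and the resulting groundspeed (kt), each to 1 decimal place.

Leg 1: desired track 145.8°; wind correction -2.8° → command heading 143.0°, groundspeed 58.8 kt
Leg 2: desired track 137.9°; wind correction +0.1° → command heading 138.0°, groundspeed 58.6 kt
Leg 3: desired track 52.6°; wind correction +21.1° → command heading 73.7°, groundspeed 83.0 kt
Leg 4: desired track 195.3°; wind correction -17.7° → command heading 177.6°, groundspeed 69.5 kt

Leg 1: heading=143.0°, groundspeed=58.8 kt
Leg 2: heading=138.0°, groundspeed=58.6 kt
Leg 3: heading=73.7°, groundspeed=83.0 kt
Leg 4: heading=177.6°, groundspeed=69.5 kt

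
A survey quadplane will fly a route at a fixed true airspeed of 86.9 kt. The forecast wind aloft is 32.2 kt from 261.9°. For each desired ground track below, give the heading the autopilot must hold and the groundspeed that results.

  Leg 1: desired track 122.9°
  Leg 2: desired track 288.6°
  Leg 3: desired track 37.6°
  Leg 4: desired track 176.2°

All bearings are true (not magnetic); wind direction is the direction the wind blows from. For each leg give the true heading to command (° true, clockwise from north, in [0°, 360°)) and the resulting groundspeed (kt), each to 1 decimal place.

Leg 1: desired track 122.9°; wind correction +14.1° → command heading 137.0°, groundspeed 108.6 kt
Leg 2: desired track 288.6°; wind correction -9.6° → command heading 279.0°, groundspeed 56.9 kt
Leg 3: desired track 37.6°; wind correction -15.0° → command heading 22.6°, groundspeed 107.0 kt
Leg 4: desired track 176.2°; wind correction +21.7° → command heading 197.9°, groundspeed 78.3 kt

Leg 1: heading=137.0°, groundspeed=108.6 kt
Leg 2: heading=279.0°, groundspeed=56.9 kt
Leg 3: heading=22.6°, groundspeed=107.0 kt
Leg 4: heading=197.9°, groundspeed=78.3 kt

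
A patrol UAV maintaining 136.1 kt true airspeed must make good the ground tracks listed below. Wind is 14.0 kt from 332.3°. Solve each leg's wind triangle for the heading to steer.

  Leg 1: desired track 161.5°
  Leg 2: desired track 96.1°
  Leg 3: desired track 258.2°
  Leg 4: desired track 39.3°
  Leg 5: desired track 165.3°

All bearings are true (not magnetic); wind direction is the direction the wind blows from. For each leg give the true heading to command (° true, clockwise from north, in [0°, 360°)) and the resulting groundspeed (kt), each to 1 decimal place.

Leg 1: heading=162.4°, groundspeed=149.9 kt
Leg 2: heading=91.2°, groundspeed=143.4 kt
Leg 3: heading=263.9°, groundspeed=131.6 kt
Leg 4: heading=33.9°, groundspeed=130.0 kt
Leg 5: heading=166.6°, groundspeed=149.7 kt

Leg 1: desired track 161.5°; wind correction +0.9° → command heading 162.4°, groundspeed 149.9 kt
Leg 2: desired track 96.1°; wind correction -4.9° → command heading 91.2°, groundspeed 143.4 kt
Leg 3: desired track 258.2°; wind correction +5.7° → command heading 263.9°, groundspeed 131.6 kt
Leg 4: desired track 39.3°; wind correction -5.4° → command heading 33.9°, groundspeed 130.0 kt
Leg 5: desired track 165.3°; wind correction +1.3° → command heading 166.6°, groundspeed 149.7 kt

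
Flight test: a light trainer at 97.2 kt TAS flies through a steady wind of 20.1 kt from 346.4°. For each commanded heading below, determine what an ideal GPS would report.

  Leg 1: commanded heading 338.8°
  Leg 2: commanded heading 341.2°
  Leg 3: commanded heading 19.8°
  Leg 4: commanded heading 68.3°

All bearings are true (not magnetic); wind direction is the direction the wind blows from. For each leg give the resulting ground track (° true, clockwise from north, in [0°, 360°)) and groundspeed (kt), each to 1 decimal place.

Leg 1: track=336.8°, groundspeed=77.3 kt
Leg 2: track=339.8°, groundspeed=77.2 kt
Leg 3: track=27.6°, groundspeed=81.2 kt
Leg 4: track=80.2°, groundspeed=96.4 kt

Leg 1: heading 338.8°; drift -2.0° → track 336.8°, groundspeed 77.3 kt
Leg 2: heading 341.2°; drift -1.4° → track 339.8°, groundspeed 77.2 kt
Leg 3: heading 19.8°; drift +7.8° → track 27.6°, groundspeed 81.2 kt
Leg 4: heading 68.3°; drift +11.9° → track 80.2°, groundspeed 96.4 kt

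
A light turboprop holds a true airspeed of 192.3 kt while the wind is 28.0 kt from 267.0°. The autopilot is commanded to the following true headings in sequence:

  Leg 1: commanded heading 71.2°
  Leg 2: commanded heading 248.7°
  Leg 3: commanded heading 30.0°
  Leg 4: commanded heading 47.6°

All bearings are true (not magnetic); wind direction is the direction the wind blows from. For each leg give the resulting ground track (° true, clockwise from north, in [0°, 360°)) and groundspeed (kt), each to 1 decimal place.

Leg 1: heading 71.2°; drift +2.0° → track 73.2°, groundspeed 219.4 kt
Leg 2: heading 248.7°; drift -3.0° → track 245.7°, groundspeed 165.9 kt
Leg 3: heading 30.0°; drift +6.5° → track 36.5°, groundspeed 208.9 kt
Leg 4: heading 47.6°; drift +4.7° → track 52.3°, groundspeed 214.7 kt

Leg 1: track=73.2°, groundspeed=219.4 kt
Leg 2: track=245.7°, groundspeed=165.9 kt
Leg 3: track=36.5°, groundspeed=208.9 kt
Leg 4: track=52.3°, groundspeed=214.7 kt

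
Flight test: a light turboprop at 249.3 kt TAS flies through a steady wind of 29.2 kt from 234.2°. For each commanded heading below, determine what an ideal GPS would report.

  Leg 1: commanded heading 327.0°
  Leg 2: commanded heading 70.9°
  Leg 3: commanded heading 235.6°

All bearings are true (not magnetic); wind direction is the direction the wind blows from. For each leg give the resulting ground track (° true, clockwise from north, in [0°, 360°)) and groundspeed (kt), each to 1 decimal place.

Leg 1: track=333.6°, groundspeed=252.4 kt
Leg 2: track=69.2°, groundspeed=277.4 kt
Leg 3: track=235.8°, groundspeed=220.1 kt

Leg 1: heading 327.0°; drift +6.6° → track 333.6°, groundspeed 252.4 kt
Leg 2: heading 70.9°; drift -1.7° → track 69.2°, groundspeed 277.4 kt
Leg 3: heading 235.6°; drift +0.2° → track 235.8°, groundspeed 220.1 kt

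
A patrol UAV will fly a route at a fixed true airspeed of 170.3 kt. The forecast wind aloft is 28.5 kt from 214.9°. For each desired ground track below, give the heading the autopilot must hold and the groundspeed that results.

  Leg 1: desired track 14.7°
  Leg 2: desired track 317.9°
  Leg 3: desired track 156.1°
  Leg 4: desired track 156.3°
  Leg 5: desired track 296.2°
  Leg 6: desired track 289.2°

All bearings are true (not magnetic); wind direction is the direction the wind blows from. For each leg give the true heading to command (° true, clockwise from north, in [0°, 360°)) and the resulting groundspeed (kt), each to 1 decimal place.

Leg 1: desired track 14.7°; wind correction -3.3° → command heading 11.4°, groundspeed 196.8 kt
Leg 2: desired track 317.9°; wind correction -9.4° → command heading 308.5°, groundspeed 174.4 kt
Leg 3: desired track 156.1°; wind correction +8.2° → command heading 164.3°, groundspeed 153.8 kt
Leg 4: desired track 156.3°; wind correction +8.2° → command heading 164.5°, groundspeed 153.7 kt
Leg 5: desired track 296.2°; wind correction -9.5° → command heading 286.7°, groundspeed 163.6 kt
Leg 6: desired track 289.2°; wind correction -9.3° → command heading 279.9°, groundspeed 160.4 kt

Leg 1: heading=11.4°, groundspeed=196.8 kt
Leg 2: heading=308.5°, groundspeed=174.4 kt
Leg 3: heading=164.3°, groundspeed=153.8 kt
Leg 4: heading=164.5°, groundspeed=153.7 kt
Leg 5: heading=286.7°, groundspeed=163.6 kt
Leg 6: heading=279.9°, groundspeed=160.4 kt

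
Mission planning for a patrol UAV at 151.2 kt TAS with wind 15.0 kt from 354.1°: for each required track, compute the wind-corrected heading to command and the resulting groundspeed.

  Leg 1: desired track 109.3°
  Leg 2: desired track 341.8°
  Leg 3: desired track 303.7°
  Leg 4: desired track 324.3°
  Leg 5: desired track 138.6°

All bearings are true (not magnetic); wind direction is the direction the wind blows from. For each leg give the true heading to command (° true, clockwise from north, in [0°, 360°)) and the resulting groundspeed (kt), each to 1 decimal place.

Leg 1: desired track 109.3°; wind correction -5.2° → command heading 104.1°, groundspeed 157.0 kt
Leg 2: desired track 341.8°; wind correction +1.2° → command heading 343.0°, groundspeed 136.5 kt
Leg 3: desired track 303.7°; wind correction +4.4° → command heading 308.1°, groundspeed 141.2 kt
Leg 4: desired track 324.3°; wind correction +2.8° → command heading 327.1°, groundspeed 138.0 kt
Leg 5: desired track 138.6°; wind correction -3.3° → command heading 135.3°, groundspeed 163.2 kt

Leg 1: heading=104.1°, groundspeed=157.0 kt
Leg 2: heading=343.0°, groundspeed=136.5 kt
Leg 3: heading=308.1°, groundspeed=141.2 kt
Leg 4: heading=327.1°, groundspeed=138.0 kt
Leg 5: heading=135.3°, groundspeed=163.2 kt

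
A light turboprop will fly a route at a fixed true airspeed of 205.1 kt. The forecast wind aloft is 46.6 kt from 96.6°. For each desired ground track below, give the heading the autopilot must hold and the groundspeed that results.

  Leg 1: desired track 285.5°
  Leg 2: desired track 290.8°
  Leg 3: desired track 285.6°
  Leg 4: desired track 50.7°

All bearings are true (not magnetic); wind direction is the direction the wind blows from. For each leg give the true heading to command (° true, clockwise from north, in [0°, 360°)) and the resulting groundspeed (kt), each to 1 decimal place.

Leg 1: desired track 285.5°; wind correction +2.0° → command heading 287.5°, groundspeed 251.0 kt
Leg 2: desired track 290.8°; wind correction +3.2° → command heading 294.0°, groundspeed 250.0 kt
Leg 3: desired track 285.6°; wind correction +2.0° → command heading 287.6°, groundspeed 251.0 kt
Leg 4: desired track 50.7°; wind correction +9.4° → command heading 60.1°, groundspeed 169.9 kt

Leg 1: heading=287.5°, groundspeed=251.0 kt
Leg 2: heading=294.0°, groundspeed=250.0 kt
Leg 3: heading=287.6°, groundspeed=251.0 kt
Leg 4: heading=60.1°, groundspeed=169.9 kt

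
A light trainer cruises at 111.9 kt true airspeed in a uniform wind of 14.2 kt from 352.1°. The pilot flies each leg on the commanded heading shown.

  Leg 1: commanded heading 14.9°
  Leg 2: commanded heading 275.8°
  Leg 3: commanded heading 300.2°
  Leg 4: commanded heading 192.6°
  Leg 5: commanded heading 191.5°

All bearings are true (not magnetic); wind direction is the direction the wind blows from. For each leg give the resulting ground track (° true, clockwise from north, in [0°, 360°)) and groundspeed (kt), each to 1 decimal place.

Leg 1: heading 14.9°; drift +3.2° → track 18.1°, groundspeed 99.0 kt
Leg 2: heading 275.8°; drift -7.2° → track 268.6°, groundspeed 109.4 kt
Leg 3: heading 300.2°; drift -6.2° → track 294.0°, groundspeed 103.7 kt
Leg 4: heading 192.6°; drift -2.3° → track 190.3°, groundspeed 125.3 kt
Leg 5: heading 191.5°; drift -2.2° → track 189.3°, groundspeed 125.4 kt

Leg 1: track=18.1°, groundspeed=99.0 kt
Leg 2: track=268.6°, groundspeed=109.4 kt
Leg 3: track=294.0°, groundspeed=103.7 kt
Leg 4: track=190.3°, groundspeed=125.3 kt
Leg 5: track=189.3°, groundspeed=125.4 kt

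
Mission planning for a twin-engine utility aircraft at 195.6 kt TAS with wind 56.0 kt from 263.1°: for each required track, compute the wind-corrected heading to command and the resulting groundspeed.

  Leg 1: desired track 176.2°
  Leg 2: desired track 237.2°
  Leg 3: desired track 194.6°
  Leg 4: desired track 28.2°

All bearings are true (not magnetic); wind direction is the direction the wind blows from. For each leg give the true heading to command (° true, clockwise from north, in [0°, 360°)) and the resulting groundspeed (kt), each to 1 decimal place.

Leg 1: desired track 176.2°; wind correction +16.6° → command heading 192.8°, groundspeed 184.4 kt
Leg 2: desired track 237.2°; wind correction +7.2° → command heading 244.4°, groundspeed 143.7 kt
Leg 3: desired track 194.6°; wind correction +15.4° → command heading 210.0°, groundspeed 168.0 kt
Leg 4: desired track 28.2°; wind correction -13.5° → command heading 14.7°, groundspeed 222.4 kt

Leg 1: heading=192.8°, groundspeed=184.4 kt
Leg 2: heading=244.4°, groundspeed=143.7 kt
Leg 3: heading=210.0°, groundspeed=168.0 kt
Leg 4: heading=14.7°, groundspeed=222.4 kt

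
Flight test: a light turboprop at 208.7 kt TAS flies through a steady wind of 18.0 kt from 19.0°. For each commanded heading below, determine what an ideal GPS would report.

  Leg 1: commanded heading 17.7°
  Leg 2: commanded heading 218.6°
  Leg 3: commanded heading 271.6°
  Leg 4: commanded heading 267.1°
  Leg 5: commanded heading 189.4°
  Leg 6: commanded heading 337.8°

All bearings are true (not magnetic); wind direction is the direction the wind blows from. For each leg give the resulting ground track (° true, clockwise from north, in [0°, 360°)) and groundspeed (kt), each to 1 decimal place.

Leg 1: heading 17.7°; drift -0.1° → track 17.6°, groundspeed 190.7 kt
Leg 2: heading 218.6°; drift -1.5° → track 217.1°, groundspeed 225.7 kt
Leg 3: heading 271.6°; drift -4.6° → track 267.0°, groundspeed 214.8 kt
Leg 4: heading 267.1°; drift -4.4° → track 262.7°, groundspeed 216.1 kt
Leg 5: heading 189.4°; drift +0.8° → track 190.2°, groundspeed 226.5 kt
Leg 6: heading 337.8°; drift -3.5° → track 334.3°, groundspeed 195.5 kt

Leg 1: track=17.6°, groundspeed=190.7 kt
Leg 2: track=217.1°, groundspeed=225.7 kt
Leg 3: track=267.0°, groundspeed=214.8 kt
Leg 4: track=262.7°, groundspeed=216.1 kt
Leg 5: track=190.2°, groundspeed=226.5 kt
Leg 6: track=334.3°, groundspeed=195.5 kt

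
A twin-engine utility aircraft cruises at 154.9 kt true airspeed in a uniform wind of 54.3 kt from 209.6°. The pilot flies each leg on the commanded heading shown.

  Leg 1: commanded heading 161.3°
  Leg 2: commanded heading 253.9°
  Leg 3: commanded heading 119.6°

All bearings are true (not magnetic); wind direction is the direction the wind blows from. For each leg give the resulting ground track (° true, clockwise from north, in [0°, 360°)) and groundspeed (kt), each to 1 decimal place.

Leg 1: heading 161.3°; drift -18.8° → track 142.5°, groundspeed 125.5 kt
Leg 2: heading 253.9°; drift +18.1° → track 272.0°, groundspeed 122.1 kt
Leg 3: heading 119.6°; drift -19.3° → track 100.3°, groundspeed 164.1 kt

Leg 1: track=142.5°, groundspeed=125.5 kt
Leg 2: track=272.0°, groundspeed=122.1 kt
Leg 3: track=100.3°, groundspeed=164.1 kt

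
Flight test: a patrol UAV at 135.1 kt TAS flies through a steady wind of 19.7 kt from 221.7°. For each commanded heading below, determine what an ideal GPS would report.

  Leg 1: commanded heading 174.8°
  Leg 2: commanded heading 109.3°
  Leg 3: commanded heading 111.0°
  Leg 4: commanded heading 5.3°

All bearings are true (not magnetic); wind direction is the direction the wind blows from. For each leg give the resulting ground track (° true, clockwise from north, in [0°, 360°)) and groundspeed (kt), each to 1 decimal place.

Leg 1: heading 174.8°; drift -6.7° → track 168.1°, groundspeed 122.5 kt
Leg 2: heading 109.3°; drift -7.3° → track 102.0°, groundspeed 143.8 kt
Leg 3: heading 111.0°; drift -7.4° → track 103.6°, groundspeed 143.3 kt
Leg 4: heading 5.3°; drift +4.4° → track 9.7°, groundspeed 151.4 kt

Leg 1: track=168.1°, groundspeed=122.5 kt
Leg 2: track=102.0°, groundspeed=143.8 kt
Leg 3: track=103.6°, groundspeed=143.3 kt
Leg 4: track=9.7°, groundspeed=151.4 kt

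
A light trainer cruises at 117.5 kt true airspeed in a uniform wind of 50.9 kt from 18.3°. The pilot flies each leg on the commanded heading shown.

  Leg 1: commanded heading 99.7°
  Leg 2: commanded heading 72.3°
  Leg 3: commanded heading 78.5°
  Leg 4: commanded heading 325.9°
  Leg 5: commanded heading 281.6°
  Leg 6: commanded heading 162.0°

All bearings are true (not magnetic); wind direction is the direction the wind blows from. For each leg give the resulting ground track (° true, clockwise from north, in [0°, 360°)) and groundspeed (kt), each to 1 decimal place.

Leg 1: track=124.3°, groundspeed=120.9 kt
Leg 2: track=97.5°, groundspeed=96.8 kt
Leg 3: track=104.1°, groundspeed=102.2 kt
Leg 4: track=300.9°, groundspeed=95.4 kt
Leg 5: track=259.3°, groundspeed=133.4 kt
Leg 6: track=172.8°, groundspeed=161.4 kt

Leg 1: heading 99.7°; drift +24.6° → track 124.3°, groundspeed 120.9 kt
Leg 2: heading 72.3°; drift +25.2° → track 97.5°, groundspeed 96.8 kt
Leg 3: heading 78.5°; drift +25.6° → track 104.1°, groundspeed 102.2 kt
Leg 4: heading 325.9°; drift -25.0° → track 300.9°, groundspeed 95.4 kt
Leg 5: heading 281.6°; drift -22.3° → track 259.3°, groundspeed 133.4 kt
Leg 6: heading 162.0°; drift +10.8° → track 172.8°, groundspeed 161.4 kt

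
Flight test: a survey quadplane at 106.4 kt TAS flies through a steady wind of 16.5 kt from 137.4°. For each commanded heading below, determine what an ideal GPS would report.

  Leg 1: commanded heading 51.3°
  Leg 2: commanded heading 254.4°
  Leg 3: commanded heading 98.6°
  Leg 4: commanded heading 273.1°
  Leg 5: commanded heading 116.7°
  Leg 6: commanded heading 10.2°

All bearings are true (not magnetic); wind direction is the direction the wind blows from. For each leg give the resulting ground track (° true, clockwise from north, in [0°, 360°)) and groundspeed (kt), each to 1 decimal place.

Leg 1: track=42.4°, groundspeed=106.6 kt
Leg 2: track=261.8°, groundspeed=114.8 kt
Leg 3: track=92.3°, groundspeed=94.1 kt
Leg 4: track=278.7°, groundspeed=118.8 kt
Leg 5: track=113.0°, groundspeed=91.2 kt
Leg 6: track=3.8°, groundspeed=117.1 kt

Leg 1: heading 51.3°; drift -8.9° → track 42.4°, groundspeed 106.6 kt
Leg 2: heading 254.4°; drift +7.4° → track 261.8°, groundspeed 114.8 kt
Leg 3: heading 98.6°; drift -6.3° → track 92.3°, groundspeed 94.1 kt
Leg 4: heading 273.1°; drift +5.6° → track 278.7°, groundspeed 118.8 kt
Leg 5: heading 116.7°; drift -3.7° → track 113.0°, groundspeed 91.2 kt
Leg 6: heading 10.2°; drift -6.4° → track 3.8°, groundspeed 117.1 kt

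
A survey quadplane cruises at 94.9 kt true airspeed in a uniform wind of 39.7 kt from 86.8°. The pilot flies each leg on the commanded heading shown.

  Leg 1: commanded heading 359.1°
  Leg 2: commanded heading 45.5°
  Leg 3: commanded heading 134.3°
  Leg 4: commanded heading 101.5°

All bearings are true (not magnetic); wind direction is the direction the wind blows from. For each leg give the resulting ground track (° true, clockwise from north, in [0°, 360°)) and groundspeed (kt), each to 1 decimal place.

Leg 1: track=336.1°, groundspeed=101.4 kt
Leg 2: track=23.6°, groundspeed=70.2 kt
Leg 3: track=157.6°, groundspeed=74.1 kt
Leg 4: track=111.6°, groundspeed=57.4 kt

Leg 1: heading 359.1°; drift -23.0° → track 336.1°, groundspeed 101.4 kt
Leg 2: heading 45.5°; drift -21.9° → track 23.6°, groundspeed 70.2 kt
Leg 3: heading 134.3°; drift +23.3° → track 157.6°, groundspeed 74.1 kt
Leg 4: heading 101.5°; drift +10.1° → track 111.6°, groundspeed 57.4 kt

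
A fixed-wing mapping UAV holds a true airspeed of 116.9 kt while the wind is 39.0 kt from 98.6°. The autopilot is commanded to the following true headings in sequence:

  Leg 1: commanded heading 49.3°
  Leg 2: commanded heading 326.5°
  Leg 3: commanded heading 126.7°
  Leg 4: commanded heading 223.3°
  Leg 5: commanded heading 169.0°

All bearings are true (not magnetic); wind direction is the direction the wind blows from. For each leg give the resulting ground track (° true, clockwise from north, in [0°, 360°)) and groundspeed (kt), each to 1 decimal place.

Leg 1: heading 49.3°; drift -17.9° → track 31.4°, groundspeed 96.1 kt
Leg 2: heading 326.5°; drift -11.4° → track 315.1°, groundspeed 145.9 kt
Leg 3: heading 126.7°; drift +12.6° → track 139.3°, groundspeed 84.5 kt
Leg 4: heading 223.3°; drift +13.0° → track 236.3°, groundspeed 142.7 kt
Leg 5: heading 169.0°; drift +19.5° → track 188.5°, groundspeed 110.1 kt

Leg 1: track=31.4°, groundspeed=96.1 kt
Leg 2: track=315.1°, groundspeed=145.9 kt
Leg 3: track=139.3°, groundspeed=84.5 kt
Leg 4: track=236.3°, groundspeed=142.7 kt
Leg 5: track=188.5°, groundspeed=110.1 kt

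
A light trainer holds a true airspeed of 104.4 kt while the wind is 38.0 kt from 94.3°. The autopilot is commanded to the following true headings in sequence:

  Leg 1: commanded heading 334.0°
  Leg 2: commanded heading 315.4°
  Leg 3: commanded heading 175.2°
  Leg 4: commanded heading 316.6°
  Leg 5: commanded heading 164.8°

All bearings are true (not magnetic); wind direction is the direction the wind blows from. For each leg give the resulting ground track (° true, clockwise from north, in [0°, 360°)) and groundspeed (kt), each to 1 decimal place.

Leg 1: heading 334.0°; drift -14.9° → track 319.1°, groundspeed 127.9 kt
Leg 2: heading 315.4°; drift -10.6° → track 304.8°, groundspeed 135.4 kt
Leg 3: heading 175.2°; drift +20.9° → track 196.1°, groundspeed 105.3 kt
Leg 4: heading 316.6°; drift -10.9° → track 305.7°, groundspeed 135.0 kt
Leg 5: heading 164.8°; drift +21.3° → track 186.1°, groundspeed 98.5 kt

Leg 1: track=319.1°, groundspeed=127.9 kt
Leg 2: track=304.8°, groundspeed=135.4 kt
Leg 3: track=196.1°, groundspeed=105.3 kt
Leg 4: track=305.7°, groundspeed=135.0 kt
Leg 5: track=186.1°, groundspeed=98.5 kt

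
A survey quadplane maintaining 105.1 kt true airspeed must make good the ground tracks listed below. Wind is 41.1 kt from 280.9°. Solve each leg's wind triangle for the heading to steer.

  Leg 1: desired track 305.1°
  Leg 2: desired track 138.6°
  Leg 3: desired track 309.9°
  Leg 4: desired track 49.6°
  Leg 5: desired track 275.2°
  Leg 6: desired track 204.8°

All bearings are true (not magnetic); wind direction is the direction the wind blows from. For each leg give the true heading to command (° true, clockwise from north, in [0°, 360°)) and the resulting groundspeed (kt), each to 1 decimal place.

Leg 1: heading=295.9°, groundspeed=66.3 kt
Leg 2: heading=152.4°, groundspeed=134.6 kt
Leg 3: heading=299.0°, groundspeed=67.2 kt
Leg 4: heading=31.8°, groundspeed=125.8 kt
Leg 5: heading=277.4°, groundspeed=64.1 kt
Leg 6: heading=227.1°, groundspeed=87.4 kt

Leg 1: desired track 305.1°; wind correction -9.2° → command heading 295.9°, groundspeed 66.3 kt
Leg 2: desired track 138.6°; wind correction +13.8° → command heading 152.4°, groundspeed 134.6 kt
Leg 3: desired track 309.9°; wind correction -10.9° → command heading 299.0°, groundspeed 67.2 kt
Leg 4: desired track 49.6°; wind correction -17.8° → command heading 31.8°, groundspeed 125.8 kt
Leg 5: desired track 275.2°; wind correction +2.2° → command heading 277.4°, groundspeed 64.1 kt
Leg 6: desired track 204.8°; wind correction +22.3° → command heading 227.1°, groundspeed 87.4 kt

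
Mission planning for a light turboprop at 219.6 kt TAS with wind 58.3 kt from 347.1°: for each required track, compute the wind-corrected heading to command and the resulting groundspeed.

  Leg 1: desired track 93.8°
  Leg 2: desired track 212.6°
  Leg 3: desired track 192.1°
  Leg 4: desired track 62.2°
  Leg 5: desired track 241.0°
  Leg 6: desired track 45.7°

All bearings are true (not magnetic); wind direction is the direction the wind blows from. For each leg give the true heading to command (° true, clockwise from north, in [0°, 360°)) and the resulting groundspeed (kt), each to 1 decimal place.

Leg 1: heading=79.1°, groundspeed=229.1 kt
Leg 2: heading=223.5°, groundspeed=256.5 kt
Leg 3: heading=198.5°, groundspeed=271.1 kt
Leg 4: heading=47.3°, groundspeed=197.3 kt
Leg 5: heading=255.8°, groundspeed=228.5 kt
Leg 6: heading=32.6°, groundspeed=183.5 kt

Leg 1: desired track 93.8°; wind correction -14.7° → command heading 79.1°, groundspeed 229.1 kt
Leg 2: desired track 212.6°; wind correction +10.9° → command heading 223.5°, groundspeed 256.5 kt
Leg 3: desired track 192.1°; wind correction +6.4° → command heading 198.5°, groundspeed 271.1 kt
Leg 4: desired track 62.2°; wind correction -14.9° → command heading 47.3°, groundspeed 197.3 kt
Leg 5: desired track 241.0°; wind correction +14.8° → command heading 255.8°, groundspeed 228.5 kt
Leg 6: desired track 45.7°; wind correction -13.1° → command heading 32.6°, groundspeed 183.5 kt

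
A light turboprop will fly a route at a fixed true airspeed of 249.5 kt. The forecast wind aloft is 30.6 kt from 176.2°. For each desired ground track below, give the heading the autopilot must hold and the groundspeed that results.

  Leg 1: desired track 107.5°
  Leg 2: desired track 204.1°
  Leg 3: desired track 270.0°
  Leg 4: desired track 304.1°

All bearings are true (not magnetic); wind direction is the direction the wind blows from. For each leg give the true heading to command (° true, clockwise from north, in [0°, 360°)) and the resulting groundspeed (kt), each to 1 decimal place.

Leg 1: desired track 107.5°; wind correction +6.6° → command heading 114.1°, groundspeed 236.8 kt
Leg 2: desired track 204.1°; wind correction -3.3° → command heading 200.8°, groundspeed 222.0 kt
Leg 3: desired track 270.0°; wind correction -7.0° → command heading 263.0°, groundspeed 249.7 kt
Leg 4: desired track 304.1°; wind correction -5.6° → command heading 298.5°, groundspeed 267.1 kt

Leg 1: heading=114.1°, groundspeed=236.8 kt
Leg 2: heading=200.8°, groundspeed=222.0 kt
Leg 3: heading=263.0°, groundspeed=249.7 kt
Leg 4: heading=298.5°, groundspeed=267.1 kt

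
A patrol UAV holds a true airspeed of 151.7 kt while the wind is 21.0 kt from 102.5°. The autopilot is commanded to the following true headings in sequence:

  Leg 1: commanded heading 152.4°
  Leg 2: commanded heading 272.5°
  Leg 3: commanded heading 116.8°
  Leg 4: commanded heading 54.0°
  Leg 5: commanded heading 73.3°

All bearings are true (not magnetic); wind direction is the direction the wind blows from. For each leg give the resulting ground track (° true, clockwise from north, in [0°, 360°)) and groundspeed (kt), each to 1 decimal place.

Leg 1: track=159.0°, groundspeed=139.1 kt
Leg 2: track=273.7°, groundspeed=172.4 kt
Leg 3: track=119.1°, groundspeed=131.5 kt
Leg 4: track=47.5°, groundspeed=138.7 kt
Leg 5: track=68.9°, groundspeed=133.8 kt

Leg 1: heading 152.4°; drift +6.6° → track 159.0°, groundspeed 139.1 kt
Leg 2: heading 272.5°; drift +1.2° → track 273.7°, groundspeed 172.4 kt
Leg 3: heading 116.8°; drift +2.3° → track 119.1°, groundspeed 131.5 kt
Leg 4: heading 54.0°; drift -6.5° → track 47.5°, groundspeed 138.7 kt
Leg 5: heading 73.3°; drift -4.4° → track 68.9°, groundspeed 133.8 kt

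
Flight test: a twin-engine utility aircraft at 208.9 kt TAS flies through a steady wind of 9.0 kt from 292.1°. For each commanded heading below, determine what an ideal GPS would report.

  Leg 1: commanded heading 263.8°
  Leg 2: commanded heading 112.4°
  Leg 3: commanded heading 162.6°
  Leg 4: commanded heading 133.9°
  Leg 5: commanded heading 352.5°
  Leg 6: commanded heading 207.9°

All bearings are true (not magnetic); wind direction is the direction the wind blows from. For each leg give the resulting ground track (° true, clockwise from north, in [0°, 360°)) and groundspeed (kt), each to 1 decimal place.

Leg 1: heading 263.8°; drift -1.2° → track 262.6°, groundspeed 201.0 kt
Leg 2: heading 112.4°; drift +0.0° → track 112.4°, groundspeed 217.9 kt
Leg 3: heading 162.6°; drift -1.9° → track 160.7°, groundspeed 214.7 kt
Leg 4: heading 133.9°; drift -0.9° → track 133.0°, groundspeed 217.3 kt
Leg 5: heading 352.5°; drift +2.2° → track 354.7°, groundspeed 204.6 kt
Leg 6: heading 207.9°; drift -2.5° → track 205.4°, groundspeed 208.2 kt

Leg 1: track=262.6°, groundspeed=201.0 kt
Leg 2: track=112.4°, groundspeed=217.9 kt
Leg 3: track=160.7°, groundspeed=214.7 kt
Leg 4: track=133.0°, groundspeed=217.3 kt
Leg 5: track=354.7°, groundspeed=204.6 kt
Leg 6: track=205.4°, groundspeed=208.2 kt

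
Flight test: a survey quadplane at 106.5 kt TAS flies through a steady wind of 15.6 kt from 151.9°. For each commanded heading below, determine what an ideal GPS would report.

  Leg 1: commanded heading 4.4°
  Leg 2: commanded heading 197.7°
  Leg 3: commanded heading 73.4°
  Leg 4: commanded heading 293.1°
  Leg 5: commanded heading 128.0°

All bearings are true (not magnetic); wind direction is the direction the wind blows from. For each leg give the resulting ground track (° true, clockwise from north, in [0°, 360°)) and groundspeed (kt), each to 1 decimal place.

Leg 1: track=0.4°, groundspeed=120.0 kt
Leg 2: track=204.4°, groundspeed=96.3 kt
Leg 3: track=65.0°, groundspeed=104.5 kt
Leg 4: track=297.8°, groundspeed=119.1 kt
Leg 5: track=124.1°, groundspeed=92.5 kt

Leg 1: heading 4.4°; drift -4.0° → track 0.4°, groundspeed 120.0 kt
Leg 2: heading 197.7°; drift +6.7° → track 204.4°, groundspeed 96.3 kt
Leg 3: heading 73.4°; drift -8.4° → track 65.0°, groundspeed 104.5 kt
Leg 4: heading 293.1°; drift +4.7° → track 297.8°, groundspeed 119.1 kt
Leg 5: heading 128.0°; drift -3.9° → track 124.1°, groundspeed 92.5 kt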